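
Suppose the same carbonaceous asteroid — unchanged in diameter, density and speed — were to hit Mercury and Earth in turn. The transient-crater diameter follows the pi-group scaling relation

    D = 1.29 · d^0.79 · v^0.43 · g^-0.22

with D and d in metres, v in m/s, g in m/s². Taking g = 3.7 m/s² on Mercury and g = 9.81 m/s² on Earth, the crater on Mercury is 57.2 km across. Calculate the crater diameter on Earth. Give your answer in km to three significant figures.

All impactor-dependent factors cancel in the ratio, leaving D_Earth/D_Mercury = (g_Earth/g_Mercury)^-0.22.
(9.81/3.7)^-0.22 = 2.651^-0.22 = 0.8070
D_Earth = 0.8070 × 57.2 km = 46.2 km

D ≈ 46.2 km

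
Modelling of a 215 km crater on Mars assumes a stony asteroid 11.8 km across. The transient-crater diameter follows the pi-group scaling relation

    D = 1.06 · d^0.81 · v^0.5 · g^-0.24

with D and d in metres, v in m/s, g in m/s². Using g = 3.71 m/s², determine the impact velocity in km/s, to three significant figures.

v ≈ 19.5 km/s

Rearranging for v: v = [D / (1.06 · 11800^0.81 · 3.71^-0.24)]^(1/0.5).
D = 215000 m.
11800^0.81 = 1987
3.71^-0.24 = 0.7300
Denominator = 1.06 × 1987 × 0.7300 = 1538
D / 1538 = 215000 / 1538 = 139.8
v = 139.8^(1/0.5) = 139.8^2 = 19544 m/s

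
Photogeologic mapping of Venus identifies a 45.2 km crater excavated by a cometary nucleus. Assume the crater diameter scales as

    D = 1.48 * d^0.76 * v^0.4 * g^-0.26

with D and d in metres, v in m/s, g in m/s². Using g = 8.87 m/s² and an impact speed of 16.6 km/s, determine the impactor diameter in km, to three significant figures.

Rearranging for d: d = [D / (1.48 · 16600^0.4 · 8.87^-0.26)]^(1/0.76).
D = 45200 m.
16600^0.4 = 48.76
8.87^-0.26 = 0.5669
Denominator = 1.48 × 48.76 × 0.5669 = 40.91
D / 40.91 = 45200 / 40.91 = 1105
d = 1105^(1/0.76) = 1105^1.3158 = 10103 m

d ≈ 10.1 km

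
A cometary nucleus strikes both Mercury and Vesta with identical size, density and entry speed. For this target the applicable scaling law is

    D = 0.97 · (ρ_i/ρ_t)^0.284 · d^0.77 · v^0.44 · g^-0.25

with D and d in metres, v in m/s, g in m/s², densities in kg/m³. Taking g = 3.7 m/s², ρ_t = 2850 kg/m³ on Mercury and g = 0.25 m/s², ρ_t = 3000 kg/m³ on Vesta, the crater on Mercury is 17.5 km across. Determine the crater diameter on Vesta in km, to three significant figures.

The impactor-only factors (d, v, ρ_i) cancel in the ratio, leaving D_Vesta/D_Mercury = (g_Vesta/g_Mercury)^-0.25 · (ρ_t,Mercury/ρ_t,Vesta)^0.284.
(0.25/3.7)^-0.25 = 0.06757^-0.25 = 1.961
(2850/3000)^0.284 = 0.9500^0.284 = 0.9855
Ratio = 1.961 × 0.9855 = 1.933
D_Vesta = 1.933 × 17.5 km = 33.8 km

D ≈ 33.8 km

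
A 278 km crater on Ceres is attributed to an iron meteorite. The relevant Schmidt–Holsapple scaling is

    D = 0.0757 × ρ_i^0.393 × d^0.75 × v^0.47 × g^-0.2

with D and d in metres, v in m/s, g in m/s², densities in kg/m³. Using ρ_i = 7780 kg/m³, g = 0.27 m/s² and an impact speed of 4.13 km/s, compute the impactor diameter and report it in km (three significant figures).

d ≈ 19.8 km

Rearranging for d: d = [D / (0.0757 · 7780^0.393 · 4130^0.47 · 0.27^-0.2)]^(1/0.75).
D = 278000 m.
7780^0.393 = 33.82
4130^0.47 = 50.06
0.27^-0.2 = 1.299
Denominator = 0.0757 × 33.82 × 50.06 × 1.299 = 166.5
D / 166.5 = 278000 / 166.5 = 1670
d = 1670^(1/0.75) = 1670^1.3333 = 19808 m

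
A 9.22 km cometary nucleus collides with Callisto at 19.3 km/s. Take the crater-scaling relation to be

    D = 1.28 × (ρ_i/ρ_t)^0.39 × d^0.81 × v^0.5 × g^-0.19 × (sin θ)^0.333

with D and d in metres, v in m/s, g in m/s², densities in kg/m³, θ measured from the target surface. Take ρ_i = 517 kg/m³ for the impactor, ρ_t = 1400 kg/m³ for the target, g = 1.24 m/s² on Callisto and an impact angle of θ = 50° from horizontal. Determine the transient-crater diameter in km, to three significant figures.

D ≈ 172 km

In SI units: d = 9220 m, v = 19300 m/s.
(ρ_i/ρ_t)^0.39 = (517/1400)^0.39 = 0.6781
d^0.81 = 9220^0.81 = 1627
v^0.5 = 19300^0.5 = 138.9
g^-0.19 = 1.24^-0.19 = 0.9600
(sin 50°)^0.333 = 0.7660^0.333 = 0.9151
D = 1.28 × 0.6781 × 1627 × 138.9 × 0.9600 × 0.9151 = 1.723 × 10^5 m
   = 172.3 km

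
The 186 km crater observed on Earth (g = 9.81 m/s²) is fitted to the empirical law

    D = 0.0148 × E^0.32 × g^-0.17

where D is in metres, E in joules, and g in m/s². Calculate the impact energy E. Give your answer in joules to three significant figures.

E ≈ 5.15 × 10^22 J

Rearranging: E = [D / (0.0148 · g^-0.17)]^(1/0.32).
D = 186000 m.
g^-0.17 = 9.81^-0.17 = 0.6783
D / (0.0148 × 0.6783) = 186000 / (0.01004) = 1.853 × 10^7
E = (1.853 × 10^7)^3.125 = 5.154 × 10^22 J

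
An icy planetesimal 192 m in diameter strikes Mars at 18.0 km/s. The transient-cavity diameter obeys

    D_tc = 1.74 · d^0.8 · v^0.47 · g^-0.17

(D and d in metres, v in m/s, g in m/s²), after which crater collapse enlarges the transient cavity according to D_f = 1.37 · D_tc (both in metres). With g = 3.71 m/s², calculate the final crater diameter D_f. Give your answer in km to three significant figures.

D_f ≈ 12.8 km

v = 18000 m/s.
d^0.8 = 192^0.8 = 67.09
v^0.47 = 18000^0.47 = 99.99
g^-0.17 = 3.71^-0.17 = 0.8002
D_tc = 1.74 × 67.09 × 99.99 × 0.8002 = 9340 m
D_f = 1.37 × 9340 = 12796 m
     = 12.80 km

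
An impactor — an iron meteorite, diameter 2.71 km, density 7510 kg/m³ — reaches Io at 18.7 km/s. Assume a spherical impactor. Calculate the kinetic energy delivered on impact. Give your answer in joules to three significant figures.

E ≈ 1.37 × 10^22 J

d = 2710 m; v = 18700 m/s.
Mass m = (π/6) ρ d³ = (π/6) × 7510 × (2710)³ = 7.826 × 10^13 kg
E = ½ m v² = 0.5 × 7.826 × 10^13 × (18700)² = 1.368 × 10^22 J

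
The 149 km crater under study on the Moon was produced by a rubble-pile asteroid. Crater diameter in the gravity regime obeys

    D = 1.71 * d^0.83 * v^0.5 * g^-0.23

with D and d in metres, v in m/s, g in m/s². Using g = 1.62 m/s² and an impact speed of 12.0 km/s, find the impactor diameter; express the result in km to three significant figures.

d ≈ 3.57 km

Rearranging for d: d = [D / (1.71 · 12000^0.5 · 1.62^-0.23)]^(1/0.83).
D = 149000 m.
12000^0.5 = 109.5
1.62^-0.23 = 0.8950
Denominator = 1.71 × 109.5 × 0.8950 = 167.6
D / 167.6 = 149000 / 167.6 = 889.0
d = 889.0^(1/0.83) = 889.0^1.2048 = 3571 m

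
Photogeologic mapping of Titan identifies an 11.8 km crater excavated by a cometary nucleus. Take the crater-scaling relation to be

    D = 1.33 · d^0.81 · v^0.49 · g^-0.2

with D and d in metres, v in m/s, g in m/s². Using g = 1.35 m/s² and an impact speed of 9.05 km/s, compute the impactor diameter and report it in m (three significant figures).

d ≈ 326 m

Rearranging for d: d = [D / (1.33 · 9050^0.49 · 1.35^-0.2)]^(1/0.81).
D = 11800 m.
9050^0.49 = 86.85
1.35^-0.2 = 0.9417
Denominator = 1.33 × 86.85 × 0.9417 = 108.8
D / 108.8 = 11800 / 108.8 = 108.5
d = 108.5^(1/0.81) = 108.5^1.2346 = 325.8 m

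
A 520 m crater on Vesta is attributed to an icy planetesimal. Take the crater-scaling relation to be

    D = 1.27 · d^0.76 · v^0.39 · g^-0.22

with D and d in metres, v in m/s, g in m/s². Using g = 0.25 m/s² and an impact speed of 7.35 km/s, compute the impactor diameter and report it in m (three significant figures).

Rearranging for d: d = [D / (1.27 · 7350^0.39 · 0.25^-0.22)]^(1/0.76).
7350^0.39 = 32.20
0.25^-0.22 = 1.357
Denominator = 1.27 × 32.20 × 1.357 = 55.49
D / 55.49 = 520 / 55.49 = 9.371
d = 9.371^(1/0.76) = 9.371^1.3158 = 19.00 m

d ≈ 19.0 m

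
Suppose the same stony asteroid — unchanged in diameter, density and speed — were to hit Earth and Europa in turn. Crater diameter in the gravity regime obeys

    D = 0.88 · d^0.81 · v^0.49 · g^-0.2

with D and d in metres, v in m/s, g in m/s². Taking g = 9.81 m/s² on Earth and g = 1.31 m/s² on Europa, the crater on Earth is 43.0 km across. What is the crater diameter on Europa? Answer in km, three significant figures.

All impactor-dependent factors cancel in the ratio, leaving D_Europa/D_Earth = (g_Europa/g_Earth)^-0.2.
(1.31/9.81)^-0.2 = 0.1335^-0.2 = 1.496
D_Europa = 1.496 × 43.0 km = 64.3 km

D ≈ 64.3 km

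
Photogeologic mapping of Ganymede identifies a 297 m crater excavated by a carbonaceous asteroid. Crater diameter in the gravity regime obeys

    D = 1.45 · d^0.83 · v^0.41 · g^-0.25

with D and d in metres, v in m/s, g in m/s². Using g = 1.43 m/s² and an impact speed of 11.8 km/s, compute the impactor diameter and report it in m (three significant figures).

d ≈ 6.61 m

Rearranging for d: d = [D / (1.45 · 11800^0.41 · 1.43^-0.25)]^(1/0.83).
11800^0.41 = 46.72
1.43^-0.25 = 0.9145
Denominator = 1.45 × 46.72 × 0.9145 = 61.95
D / 61.95 = 297 / 61.95 = 4.794
d = 4.794^(1/0.83) = 4.794^1.2048 = 6.609 m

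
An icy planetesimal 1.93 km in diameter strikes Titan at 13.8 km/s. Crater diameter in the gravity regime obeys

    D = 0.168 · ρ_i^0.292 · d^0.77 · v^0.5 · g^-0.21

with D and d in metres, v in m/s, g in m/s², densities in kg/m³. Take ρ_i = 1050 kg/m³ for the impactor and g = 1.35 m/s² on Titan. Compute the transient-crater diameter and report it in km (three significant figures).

In SI units: d = 1930 m, v = 13800 m/s.
ρ_i^0.292 = 1050^0.292 = 7.624
d^0.77 = 1930^0.77 = 338.7
v^0.5 = 13800^0.5 = 117.5
g^-0.21 = 1.35^-0.21 = 0.9389
D = 0.168 × 7.624 × 338.7 × 117.5 × 0.9389 = 47859 m
   = 47.86 km

D ≈ 47.9 km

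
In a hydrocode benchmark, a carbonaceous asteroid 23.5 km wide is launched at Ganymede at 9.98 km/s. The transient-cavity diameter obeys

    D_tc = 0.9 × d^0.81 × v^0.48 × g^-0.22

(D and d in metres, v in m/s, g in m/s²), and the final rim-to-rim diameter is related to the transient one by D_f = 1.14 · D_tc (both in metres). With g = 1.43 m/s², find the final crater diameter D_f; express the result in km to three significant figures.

D_f ≈ 274 km

In SI: d = 23500 m, v = 9980 m/s.
d^0.81 = 23500^0.81 = 3472
v^0.48 = 9980^0.48 = 83.10
g^-0.22 = 1.43^-0.22 = 0.9243
D_tc = 0.9 × 3472 × 83.10 × 0.9243 = 2.400 × 10^5 m
D_f = 1.14 × 2.400 × 10^5 = 2.736 × 10^5 m
     = 273.6 km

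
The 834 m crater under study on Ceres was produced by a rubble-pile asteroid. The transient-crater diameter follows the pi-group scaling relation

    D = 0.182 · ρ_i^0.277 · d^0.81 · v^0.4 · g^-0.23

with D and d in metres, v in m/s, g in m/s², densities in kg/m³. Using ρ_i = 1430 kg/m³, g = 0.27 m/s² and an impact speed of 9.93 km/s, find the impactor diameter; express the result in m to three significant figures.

d ≈ 20.2 m

Rearranging for d: d = [D / (0.182 · 1430^0.277 · 9930^0.4 · 0.27^-0.23)]^(1/0.81).
1430^0.277 = 7.482
9930^0.4 = 39.70
0.27^-0.23 = 1.351
Denominator = 0.182 × 7.482 × 39.70 × 1.351 = 73.04
D / 73.04 = 834 / 73.04 = 11.42
d = 11.42^(1/0.81) = 11.42^1.2346 = 20.22 m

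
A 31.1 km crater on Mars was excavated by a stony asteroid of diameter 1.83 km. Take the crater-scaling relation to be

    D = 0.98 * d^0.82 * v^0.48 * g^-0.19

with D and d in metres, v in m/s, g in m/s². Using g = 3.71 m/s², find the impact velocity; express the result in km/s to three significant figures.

v ≈ 10.7 km/s

Rearranging for v: v = [D / (0.98 · 1830^0.82 · 3.71^-0.19)]^(1/0.48).
D = 31100 m.
1830^0.82 = 473.4
3.71^-0.19 = 0.7795
Denominator = 0.98 × 473.4 × 0.7795 = 361.6
D / 361.6 = 31100 / 361.6 = 86.01
v = 86.01^(1/0.48) = 86.01^2.0833 = 10721 m/s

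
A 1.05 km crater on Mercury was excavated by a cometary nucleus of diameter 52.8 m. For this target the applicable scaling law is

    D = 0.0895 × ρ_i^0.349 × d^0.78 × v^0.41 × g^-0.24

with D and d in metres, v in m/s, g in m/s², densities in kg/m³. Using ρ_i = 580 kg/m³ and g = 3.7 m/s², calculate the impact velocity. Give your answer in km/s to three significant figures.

Rearranging for v: v = [D / (0.0895 · 580^0.349 · 52.8^0.78 · 3.7^-0.24)]^(1/0.41).
D = 1050 m.
580^0.349 = 9.214
52.8^0.78 = 22.06
3.7^-0.24 = 0.7305
Denominator = 0.0895 × 9.214 × 22.06 × 0.7305 = 13.29
D / 13.29 = 1050 / 13.29 = 79.01
v = 79.01^(1/0.41) = 79.01^2.439 = 42506 m/s

v ≈ 42.5 km/s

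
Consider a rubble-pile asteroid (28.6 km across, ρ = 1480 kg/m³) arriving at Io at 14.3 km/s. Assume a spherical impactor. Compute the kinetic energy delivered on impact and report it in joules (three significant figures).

E ≈ 1.85 × 10^24 J

d = 28600 m; v = 14300 m/s.
Mass m = (π/6) ρ d³ = (π/6) × 1480 × (28600)³ = 1.813 × 10^16 kg
E = ½ m v² = 0.5 × 1.813 × 10^16 × (14300)² = 1.854 × 10^24 J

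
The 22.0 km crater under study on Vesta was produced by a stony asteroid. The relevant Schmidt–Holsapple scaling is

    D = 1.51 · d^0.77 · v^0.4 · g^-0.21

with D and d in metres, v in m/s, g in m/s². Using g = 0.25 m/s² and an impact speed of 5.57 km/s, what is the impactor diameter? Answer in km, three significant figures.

Rearranging for d: d = [D / (1.51 · 5570^0.4 · 0.25^-0.21)]^(1/0.77).
D = 22000 m.
5570^0.4 = 31.50
0.25^-0.21 = 1.338
Denominator = 1.51 × 31.50 × 1.338 = 63.64
D / 63.64 = 22000 / 63.64 = 345.7
d = 345.7^(1/0.77) = 345.7^1.2987 = 1982 m

d ≈ 1.98 km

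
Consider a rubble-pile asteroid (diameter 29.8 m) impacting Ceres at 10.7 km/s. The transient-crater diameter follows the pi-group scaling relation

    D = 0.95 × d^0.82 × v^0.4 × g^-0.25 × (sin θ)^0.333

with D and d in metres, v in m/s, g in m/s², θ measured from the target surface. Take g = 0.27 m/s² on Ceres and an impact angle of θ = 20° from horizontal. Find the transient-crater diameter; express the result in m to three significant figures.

D ≈ 610 m

In SI units: v = 10700 m/s.
d^0.82 = 29.8^0.82 = 16.18
v^0.4 = 10700^0.4 = 40.90
g^-0.25 = 0.27^-0.25 = 1.387
(sin 20°)^0.333 = 0.3420^0.333 = 0.6996
D = 0.95 × 16.18 × 40.90 × 1.387 × 0.6996 = 610.0 m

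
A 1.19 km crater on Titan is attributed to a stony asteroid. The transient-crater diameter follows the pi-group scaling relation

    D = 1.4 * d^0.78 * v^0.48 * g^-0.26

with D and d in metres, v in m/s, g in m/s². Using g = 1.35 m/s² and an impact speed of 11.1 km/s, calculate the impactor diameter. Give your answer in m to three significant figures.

d ≈ 20.4 m

Rearranging for d: d = [D / (1.4 · 11100^0.48 · 1.35^-0.26)]^(1/0.78).
D = 1190 m.
11100^0.48 = 87.45
1.35^-0.26 = 0.9249
Denominator = 1.4 × 87.45 × 0.9249 = 113.2
D / 113.2 = 1190 / 113.2 = 10.51
d = 10.51^(1/0.78) = 10.51^1.2821 = 20.41 m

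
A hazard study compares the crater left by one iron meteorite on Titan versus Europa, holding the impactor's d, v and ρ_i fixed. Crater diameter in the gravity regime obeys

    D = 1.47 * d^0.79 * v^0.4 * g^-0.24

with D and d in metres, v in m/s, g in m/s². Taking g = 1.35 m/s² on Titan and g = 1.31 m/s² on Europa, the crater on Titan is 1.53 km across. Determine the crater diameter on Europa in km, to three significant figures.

All impactor-dependent factors cancel in the ratio, leaving D_Europa/D_Titan = (g_Europa/g_Titan)^-0.24.
(1.31/1.35)^-0.24 = 0.9704^-0.24 = 1.007
D_Europa = 1.007 × 1.53 km = 1.54 km

D ≈ 1.54 km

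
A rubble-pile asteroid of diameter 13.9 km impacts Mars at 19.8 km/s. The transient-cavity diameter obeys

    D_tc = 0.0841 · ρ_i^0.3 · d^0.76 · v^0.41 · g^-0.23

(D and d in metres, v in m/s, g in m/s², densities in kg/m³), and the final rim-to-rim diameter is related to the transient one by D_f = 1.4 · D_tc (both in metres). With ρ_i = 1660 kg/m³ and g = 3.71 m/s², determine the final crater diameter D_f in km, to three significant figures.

In SI: d = 13900 m, v = 19800 m/s.
ρ_i^0.3 = 1660^0.3 = 9.248
d^0.76 = 13900^0.76 = 1408
v^0.41 = 19800^0.41 = 57.76
g^-0.23 = 3.71^-0.23 = 0.7397
D_tc = 0.0841 × 9.248 × 1408 × 57.76 × 0.7397 = 46790 m
D_f = 1.4 × 46790 = 65506 m
     = 65.51 km

D_f ≈ 65.5 km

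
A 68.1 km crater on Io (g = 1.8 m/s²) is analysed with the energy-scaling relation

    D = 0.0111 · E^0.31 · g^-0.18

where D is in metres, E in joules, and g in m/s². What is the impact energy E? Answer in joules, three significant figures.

E ≈ 1.11 × 10^22 J

Rearranging: E = [D / (0.0111 · g^-0.18)]^(1/0.31).
D = 68100 m.
g^-0.18 = 1.8^-0.18 = 0.8996
D / (0.0111 × 0.8996) = 68100 / (9.986 × 10^-3) = 6.820 × 10^6
E = (6.820 × 10^6)^3.2258 = 1.108 × 10^22 J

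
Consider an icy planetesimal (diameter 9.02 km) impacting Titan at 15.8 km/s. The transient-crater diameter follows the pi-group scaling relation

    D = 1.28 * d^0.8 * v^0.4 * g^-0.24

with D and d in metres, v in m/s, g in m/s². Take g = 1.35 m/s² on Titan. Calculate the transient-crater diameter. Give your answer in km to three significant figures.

In SI units: d = 9020 m, v = 15800 m/s.
d^0.8 = 9020^0.8 = 1459
v^0.4 = 15800^0.4 = 47.80
g^-0.24 = 1.35^-0.24 = 0.9305
D = 1.28 × 1459 × 47.80 × 0.9305 = 83063 m
   = 83.06 km

D ≈ 83.1 km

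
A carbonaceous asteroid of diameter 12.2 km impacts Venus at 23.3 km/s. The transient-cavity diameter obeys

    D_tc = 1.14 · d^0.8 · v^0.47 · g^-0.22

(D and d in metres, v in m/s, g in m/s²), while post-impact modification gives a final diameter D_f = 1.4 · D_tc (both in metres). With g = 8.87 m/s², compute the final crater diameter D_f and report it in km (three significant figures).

In SI: d = 12200 m, v = 23300 m/s.
d^0.8 = 12200^0.8 = 1858
v^0.47 = 23300^0.47 = 112.9
g^-0.22 = 8.87^-0.22 = 0.6187
D_tc = 1.14 × 1858 × 112.9 × 0.6187 = 1.480 × 10^5 m
D_f = 1.4 × 1.480 × 10^5 = 2.072 × 10^5 m
     = 207.2 km

D_f ≈ 207 km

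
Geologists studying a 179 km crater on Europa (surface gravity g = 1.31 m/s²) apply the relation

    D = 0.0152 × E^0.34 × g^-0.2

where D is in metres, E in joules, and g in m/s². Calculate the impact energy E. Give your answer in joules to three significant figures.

Rearranging: E = [D / (0.0152 · g^-0.2)]^(1/0.34).
D = 179000 m.
g^-0.2 = 1.31^-0.2 = 0.9474
D / (0.0152 × 0.9474) = 179000 / (0.01440) = 1.243 × 10^7
E = (1.243 × 10^7)^2.9412 = 7.350 × 10^20 J

E ≈ 7.35 × 10^20 J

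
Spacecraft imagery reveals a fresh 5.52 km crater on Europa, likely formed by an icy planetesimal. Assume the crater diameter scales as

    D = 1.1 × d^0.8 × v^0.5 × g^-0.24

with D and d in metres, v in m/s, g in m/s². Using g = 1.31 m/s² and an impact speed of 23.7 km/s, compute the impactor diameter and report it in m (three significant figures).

d ≈ 84.5 m

Rearranging for d: d = [D / (1.1 · 23700^0.5 · 1.31^-0.24)]^(1/0.8).
D = 5520 m.
23700^0.5 = 153.9
1.31^-0.24 = 0.9372
Denominator = 1.1 × 153.9 × 0.9372 = 158.7
D / 158.7 = 5520 / 158.7 = 34.78
d = 34.78^(1/0.8) = 34.78^1.25 = 84.46 m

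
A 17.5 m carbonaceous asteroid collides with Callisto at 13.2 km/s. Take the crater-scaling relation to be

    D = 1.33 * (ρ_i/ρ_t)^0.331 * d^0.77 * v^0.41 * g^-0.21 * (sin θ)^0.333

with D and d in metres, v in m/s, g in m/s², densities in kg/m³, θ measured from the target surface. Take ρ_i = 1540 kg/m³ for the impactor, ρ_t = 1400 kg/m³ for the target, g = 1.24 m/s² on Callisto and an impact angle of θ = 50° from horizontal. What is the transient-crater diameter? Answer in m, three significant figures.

D ≈ 532 m

In SI units: v = 13200 m/s.
(ρ_i/ρ_t)^0.331 = (1540/1400)^0.331 = 1.032
d^0.77 = 17.5^0.77 = 9.060
v^0.41 = 13200^0.41 = 48.91
g^-0.21 = 1.24^-0.21 = 0.9558
(sin 50°)^0.333 = 0.7660^0.333 = 0.9151
D = 1.33 × 1.032 × 9.060 × 48.91 × 0.9558 × 0.9151 = 532.0 m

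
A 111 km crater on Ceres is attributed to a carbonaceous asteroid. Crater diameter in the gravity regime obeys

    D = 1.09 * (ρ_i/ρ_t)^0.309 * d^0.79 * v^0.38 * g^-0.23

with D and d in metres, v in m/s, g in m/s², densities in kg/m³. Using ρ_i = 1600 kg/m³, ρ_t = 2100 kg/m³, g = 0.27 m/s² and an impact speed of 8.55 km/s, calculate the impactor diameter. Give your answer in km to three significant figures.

d ≈ 21.3 km

Rearranging for d: d = [D / (1.09 · (1600/2100)^0.309 · 8550^0.38 · 0.27^-0.23)]^(1/0.79).
D = 111000 m.
(1600/2100)^0.309 = 0.9194
8550^0.38 = 31.20
0.27^-0.23 = 1.351
Denominator = 1.09 × 0.9194 × 31.20 × 1.351 = 42.24
D / 42.24 = 111000 / 42.24 = 2628
d = 2628^(1/0.79) = 2628^1.2658 = 21309 m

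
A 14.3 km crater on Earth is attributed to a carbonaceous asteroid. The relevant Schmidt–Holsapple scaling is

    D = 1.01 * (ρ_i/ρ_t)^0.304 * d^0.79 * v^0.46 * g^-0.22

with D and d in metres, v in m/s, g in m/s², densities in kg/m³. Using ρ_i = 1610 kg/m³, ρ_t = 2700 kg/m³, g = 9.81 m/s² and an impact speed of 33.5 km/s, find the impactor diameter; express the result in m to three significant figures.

Rearranging for d: d = [D / (1.01 · (1610/2700)^0.304 · 33500^0.46 · 9.81^-0.22)]^(1/0.79).
D = 14300 m.
(1610/2700)^0.304 = 0.8546
33500^0.46 = 120.6
9.81^-0.22 = 0.6051
Denominator = 1.01 × 0.8546 × 120.6 × 0.6051 = 62.99
D / 62.99 = 14300 / 62.99 = 227.0
d = 227.0^(1/0.79) = 227.0^1.2658 = 960.0 m

d ≈ 960 m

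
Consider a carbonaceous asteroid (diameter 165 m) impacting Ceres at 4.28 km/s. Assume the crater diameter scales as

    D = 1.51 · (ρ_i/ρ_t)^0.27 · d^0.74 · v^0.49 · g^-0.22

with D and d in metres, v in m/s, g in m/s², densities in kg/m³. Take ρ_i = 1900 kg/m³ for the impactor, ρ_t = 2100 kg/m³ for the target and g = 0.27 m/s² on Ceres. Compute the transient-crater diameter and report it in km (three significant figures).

In SI units: v = 4280 m/s.
(ρ_i/ρ_t)^0.27 = (1900/2100)^0.27 = 0.9733
d^0.74 = 165^0.74 = 43.75
v^0.49 = 4280^0.49 = 60.17
g^-0.22 = 0.27^-0.22 = 1.334
D = 1.51 × 0.9733 × 43.75 × 60.17 × 1.334 = 5161 m
   = 5.161 km

D ≈ 5.16 km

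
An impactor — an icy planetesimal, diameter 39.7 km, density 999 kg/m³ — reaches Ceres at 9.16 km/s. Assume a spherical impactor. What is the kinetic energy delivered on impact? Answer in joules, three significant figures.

E ≈ 1.37 × 10^24 J

d = 39700 m; v = 9160 m/s.
Mass m = (π/6) ρ d³ = (π/6) × 999 × (39700)³ = 3.273 × 10^16 kg
E = ½ m v² = 0.5 × 3.273 × 10^16 × (9160)² = 1.373 × 10^24 J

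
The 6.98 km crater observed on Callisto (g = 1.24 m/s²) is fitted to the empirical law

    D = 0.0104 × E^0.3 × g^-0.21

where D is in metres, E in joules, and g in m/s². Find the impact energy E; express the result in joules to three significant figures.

E ≈ 3.08 × 10^19 J

Rearranging: E = [D / (0.0104 · g^-0.21)]^(1/0.3).
D = 6980 m.
g^-0.21 = 1.24^-0.21 = 0.9558
D / (0.0104 × 0.9558) = 6980 / (9.940 × 10^-3) = 7.022 × 10^5
E = (7.022 × 10^5)^3.3333 = 3.076 × 10^19 J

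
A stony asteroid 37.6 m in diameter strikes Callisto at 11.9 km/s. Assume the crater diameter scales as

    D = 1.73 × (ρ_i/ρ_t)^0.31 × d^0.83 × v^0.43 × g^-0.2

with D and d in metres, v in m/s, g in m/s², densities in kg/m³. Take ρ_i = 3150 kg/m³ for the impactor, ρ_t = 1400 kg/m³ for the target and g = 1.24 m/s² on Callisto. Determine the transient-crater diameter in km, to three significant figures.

In SI units: v = 11900 m/s.
(ρ_i/ρ_t)^0.31 = (3150/1400)^0.31 = 1.286
d^0.83 = 37.6^0.83 = 20.30
v^0.43 = 11900^0.43 = 56.56
g^-0.2 = 1.24^-0.2 = 0.9579
D = 1.73 × 1.286 × 20.30 × 56.56 × 0.9579 = 2447 m
   = 2.447 km

D ≈ 2.45 km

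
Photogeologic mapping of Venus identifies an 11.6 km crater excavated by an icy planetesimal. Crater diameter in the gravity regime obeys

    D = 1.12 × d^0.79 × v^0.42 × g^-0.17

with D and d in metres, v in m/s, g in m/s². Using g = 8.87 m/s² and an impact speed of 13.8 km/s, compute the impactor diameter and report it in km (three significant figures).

d ≈ 1.22 km

Rearranging for d: d = [D / (1.12 · 13800^0.42 · 8.87^-0.17)]^(1/0.79).
D = 11600 m.
13800^0.42 = 54.80
8.87^-0.17 = 0.6900
Denominator = 1.12 × 54.80 × 0.6900 = 42.35
D / 42.35 = 11600 / 42.35 = 273.9
d = 273.9^(1/0.79) = 273.9^1.2658 = 1218 m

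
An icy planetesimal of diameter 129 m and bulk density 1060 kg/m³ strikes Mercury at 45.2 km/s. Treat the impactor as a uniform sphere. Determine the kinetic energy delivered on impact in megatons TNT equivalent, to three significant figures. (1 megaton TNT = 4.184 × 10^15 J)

E ≈ 291 Mt TNT

v = 45200 m/s.
Mass m = (π/6) ρ d³ = (π/6) × 1060 × (129)³ = 1.191 × 10^9 kg
E = ½ m v² = 0.5 × 1.191 × 10^9 × (45200)² = 1.217 × 10^18 J
   = 1.217 × 10^18 / 4.184×10^15 = 290.9 Mt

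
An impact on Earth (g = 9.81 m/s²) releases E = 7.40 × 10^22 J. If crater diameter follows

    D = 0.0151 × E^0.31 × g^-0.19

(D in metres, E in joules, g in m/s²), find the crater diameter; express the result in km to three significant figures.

D ≈ 120 km

E^0.31 = (7.40 × 10^22)^0.31 = 1.229 × 10^7
g^-0.19 = 9.81^-0.19 = 0.6480
D = 0.0151 × 1.229 × 10^7 × 0.6480 = 1.203 × 10^5 m
   = 120.3 km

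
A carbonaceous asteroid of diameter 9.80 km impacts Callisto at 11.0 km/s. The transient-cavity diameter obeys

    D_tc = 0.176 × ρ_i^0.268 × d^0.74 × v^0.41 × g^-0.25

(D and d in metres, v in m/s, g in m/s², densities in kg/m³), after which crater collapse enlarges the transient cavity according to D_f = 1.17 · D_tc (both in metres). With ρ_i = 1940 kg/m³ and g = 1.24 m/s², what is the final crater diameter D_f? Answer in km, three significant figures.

D_f ≈ 60.5 km

In SI: d = 9800 m, v = 11000 m/s.
ρ_i^0.268 = 1940^0.268 = 7.606
d^0.74 = 9800^0.74 = 898.5
v^0.41 = 11000^0.41 = 45.39
g^-0.25 = 1.24^-0.25 = 0.9476
D_tc = 0.176 × 7.606 × 898.5 × 45.39 × 0.9476 = 51730 m
D_f = 1.17 × 51730 = 60524 m
     = 60.52 km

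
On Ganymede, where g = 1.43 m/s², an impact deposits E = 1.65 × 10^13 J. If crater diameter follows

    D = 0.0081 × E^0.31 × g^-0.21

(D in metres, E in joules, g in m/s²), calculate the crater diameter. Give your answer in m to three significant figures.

D ≈ 94.0 m

E^0.31 = (1.65 × 10^13)^0.31 = 1.251 × 10^4
g^-0.21 = 1.43^-0.21 = 0.9276
D = 0.0081 × 1.251 × 10^4 × 0.9276 = 93.99 m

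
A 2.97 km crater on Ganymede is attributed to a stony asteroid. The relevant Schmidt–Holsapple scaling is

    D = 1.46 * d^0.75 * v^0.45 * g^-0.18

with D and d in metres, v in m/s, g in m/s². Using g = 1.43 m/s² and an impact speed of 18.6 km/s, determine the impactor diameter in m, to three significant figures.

d ≈ 77.1 m

Rearranging for d: d = [D / (1.46 · 18600^0.45 · 1.43^-0.18)]^(1/0.75).
D = 2970 m.
18600^0.45 = 83.42
1.43^-0.18 = 0.9376
Denominator = 1.46 × 83.42 × 0.9376 = 114.2
D / 114.2 = 2970 / 114.2 = 26.01
d = 26.01^(1/0.75) = 26.01^1.3333 = 77.06 m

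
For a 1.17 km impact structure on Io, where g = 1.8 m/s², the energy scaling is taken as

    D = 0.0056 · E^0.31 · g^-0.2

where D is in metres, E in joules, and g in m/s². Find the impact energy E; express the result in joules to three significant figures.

Rearranging: E = [D / (0.0056 · g^-0.2)]^(1/0.31).
D = 1170 m.
g^-0.2 = 1.8^-0.2 = 0.8891
D / (0.0056 × 0.8891) = 1170 / (4.979 × 10^-3) = 2.350 × 10^5
E = (2.350 × 10^5)^3.2258 = 2.118 × 10^17 J

E ≈ 2.12 × 10^17 J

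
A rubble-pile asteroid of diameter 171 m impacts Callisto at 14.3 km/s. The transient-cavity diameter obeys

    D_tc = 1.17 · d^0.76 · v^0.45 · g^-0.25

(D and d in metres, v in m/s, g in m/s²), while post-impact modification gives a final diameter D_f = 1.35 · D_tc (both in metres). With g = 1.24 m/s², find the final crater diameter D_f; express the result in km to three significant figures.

D_f ≈ 5.52 km

v = 14300 m/s.
d^0.76 = 171^0.76 = 49.78
v^0.45 = 14300^0.45 = 74.11
g^-0.25 = 1.24^-0.25 = 0.9476
D_tc = 1.17 × 49.78 × 74.11 × 0.9476 = 4090 m
D_f = 1.35 × 4090 = 5522 m
     = 5.521 km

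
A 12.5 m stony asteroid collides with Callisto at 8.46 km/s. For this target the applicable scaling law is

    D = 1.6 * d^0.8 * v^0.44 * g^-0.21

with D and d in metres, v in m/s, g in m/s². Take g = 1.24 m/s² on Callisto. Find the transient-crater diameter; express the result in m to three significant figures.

D ≈ 617 m

In SI units: v = 8460 m/s.
d^0.8 = 12.5^0.8 = 7.543
v^0.44 = 8460^0.44 = 53.46
g^-0.21 = 1.24^-0.21 = 0.9558
D = 1.6 × 7.543 × 53.46 × 0.9558 = 616.7 m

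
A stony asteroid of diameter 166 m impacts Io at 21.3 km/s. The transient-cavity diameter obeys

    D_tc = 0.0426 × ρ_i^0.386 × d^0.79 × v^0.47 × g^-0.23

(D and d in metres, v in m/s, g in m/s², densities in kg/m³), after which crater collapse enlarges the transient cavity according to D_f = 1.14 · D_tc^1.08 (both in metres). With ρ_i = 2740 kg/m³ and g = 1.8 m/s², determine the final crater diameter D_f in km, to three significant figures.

D_f ≈ 10.9 km

v = 21300 m/s.
ρ_i^0.386 = 2740^0.386 = 21.23
d^0.79 = 166^0.79 = 56.74
v^0.47 = 21300^0.47 = 108.2
g^-0.23 = 1.8^-0.23 = 0.8735
D_tc = 0.0426 × 21.23 × 56.74 × 108.2 × 0.8735 = 4850 m
D_f = 1.14 × (4850)^1.08 = 10902 m
     = 10.90 km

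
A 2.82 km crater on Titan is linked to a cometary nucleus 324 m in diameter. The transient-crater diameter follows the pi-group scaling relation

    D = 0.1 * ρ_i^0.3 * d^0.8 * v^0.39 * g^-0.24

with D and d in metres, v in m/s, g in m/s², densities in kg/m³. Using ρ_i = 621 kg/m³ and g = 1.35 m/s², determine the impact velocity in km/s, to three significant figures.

v ≈ 15.6 km/s

Rearranging for v: v = [D / (0.1 · 621^0.3 · 324^0.8 · 1.35^-0.24)]^(1/0.39).
D = 2820 m.
621^0.3 = 6.885
324^0.8 = 102.0
1.35^-0.24 = 0.9305
Denominator = 0.1 × 6.885 × 102.0 × 0.9305 = 65.35
D / 65.35 = 2820 / 65.35 = 43.15
v = 43.15^(1/0.39) = 43.15^2.5641 = 15569 m/s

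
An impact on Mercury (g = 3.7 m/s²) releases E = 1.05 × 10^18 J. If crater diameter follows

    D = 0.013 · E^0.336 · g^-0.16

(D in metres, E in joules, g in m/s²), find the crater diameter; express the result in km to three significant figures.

D ≈ 12.0 km

E^0.336 = (1.05 × 10^18)^0.336 = 1.135 × 10^6
g^-0.16 = 3.7^-0.16 = 0.8111
D = 0.013 × 1.135 × 10^6 × 0.8111 = 11968 m
   = 11.97 km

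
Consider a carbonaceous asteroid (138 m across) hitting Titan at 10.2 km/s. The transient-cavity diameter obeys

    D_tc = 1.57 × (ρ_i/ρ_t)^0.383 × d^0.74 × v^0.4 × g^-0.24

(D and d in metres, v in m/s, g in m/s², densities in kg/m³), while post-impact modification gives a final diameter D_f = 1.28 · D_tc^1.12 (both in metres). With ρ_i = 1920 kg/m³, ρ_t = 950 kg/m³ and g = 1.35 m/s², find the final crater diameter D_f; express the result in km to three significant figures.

v = 10200 m/s.
(ρ_i/ρ_t)^0.383 = (1920/950)^0.383 = 1.309
d^0.74 = 138^0.74 = 38.33
v^0.4 = 10200^0.4 = 40.13
g^-0.24 = 1.35^-0.24 = 0.9305
D_tc = 1.57 × 1.309 × 38.33 × 40.13 × 0.9305 = 2941 m
D_f = 1.28 × (2941)^1.12 = 9816 m
     = 9.816 km

D_f ≈ 9.82 km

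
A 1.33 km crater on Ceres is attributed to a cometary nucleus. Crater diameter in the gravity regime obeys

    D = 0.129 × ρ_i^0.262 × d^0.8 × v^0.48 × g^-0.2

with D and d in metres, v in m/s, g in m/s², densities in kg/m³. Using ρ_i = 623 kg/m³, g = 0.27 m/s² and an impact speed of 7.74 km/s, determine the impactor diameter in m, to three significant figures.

Rearranging for d: d = [D / (0.129 · 623^0.262 · 7740^0.48 · 0.27^-0.2)]^(1/0.8).
D = 1330 m.
623^0.262 = 5.397
7740^0.48 = 73.55
0.27^-0.2 = 1.299
Denominator = 0.129 × 5.397 × 73.55 × 1.299 = 66.52
D / 66.52 = 1330 / 66.52 = 19.99
d = 19.99^(1/0.8) = 19.99^1.25 = 42.27 m

d ≈ 42.3 m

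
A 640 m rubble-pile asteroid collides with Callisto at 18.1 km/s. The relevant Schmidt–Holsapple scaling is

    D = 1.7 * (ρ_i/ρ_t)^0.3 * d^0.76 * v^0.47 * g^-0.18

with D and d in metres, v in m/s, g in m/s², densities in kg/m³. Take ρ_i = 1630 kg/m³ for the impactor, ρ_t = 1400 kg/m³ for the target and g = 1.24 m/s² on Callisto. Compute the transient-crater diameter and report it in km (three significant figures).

D ≈ 23.3 km

In SI units: v = 18100 m/s.
(ρ_i/ρ_t)^0.3 = (1630/1400)^0.3 = 1.047
d^0.76 = 640^0.76 = 135.7
v^0.47 = 18100^0.47 = 100.3
g^-0.18 = 1.24^-0.18 = 0.9620
D = 1.7 × 1.047 × 135.7 × 100.3 × 0.9620 = 23305 m
   = 23.31 km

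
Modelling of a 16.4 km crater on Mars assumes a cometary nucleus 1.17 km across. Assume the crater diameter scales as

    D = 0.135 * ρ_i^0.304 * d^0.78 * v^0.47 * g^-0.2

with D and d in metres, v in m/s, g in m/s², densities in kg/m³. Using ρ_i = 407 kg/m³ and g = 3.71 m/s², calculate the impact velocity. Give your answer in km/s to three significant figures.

v ≈ 19.1 km/s

Rearranging for v: v = [D / (0.135 · 407^0.304 · 1170^0.78 · 3.71^-0.2)]^(1/0.47).
D = 16400 m.
407^0.304 = 6.213
1170^0.78 = 247.3
3.71^-0.2 = 0.7694
Denominator = 0.135 × 6.213 × 247.3 × 0.7694 = 159.6
D / 159.6 = 16400 / 159.6 = 102.8
v = 102.8^(1/0.47) = 102.8^2.1277 = 19095 m/s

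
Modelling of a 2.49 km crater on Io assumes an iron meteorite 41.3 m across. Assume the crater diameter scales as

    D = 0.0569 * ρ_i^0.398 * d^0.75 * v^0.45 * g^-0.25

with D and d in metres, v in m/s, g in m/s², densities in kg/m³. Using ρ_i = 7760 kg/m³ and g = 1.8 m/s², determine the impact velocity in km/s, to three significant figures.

Rearranging for v: v = [D / (0.0569 · 7760^0.398 · 41.3^0.75 · 1.8^-0.25)]^(1/0.45).
D = 2490 m.
7760^0.398 = 35.33
41.3^0.75 = 16.29
1.8^-0.25 = 0.8633
Denominator = 0.0569 × 35.33 × 16.29 × 0.8633 = 28.27
D / 28.27 = 2490 / 28.27 = 88.08
v = 88.08^(1/0.45) = 88.08^2.2222 = 20985 m/s

v ≈ 21.0 km/s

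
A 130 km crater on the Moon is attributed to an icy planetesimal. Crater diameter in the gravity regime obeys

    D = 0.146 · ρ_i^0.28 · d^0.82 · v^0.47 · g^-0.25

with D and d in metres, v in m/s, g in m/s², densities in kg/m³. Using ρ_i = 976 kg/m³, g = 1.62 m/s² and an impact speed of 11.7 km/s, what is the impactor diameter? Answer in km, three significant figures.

d ≈ 9.27 km

Rearranging for d: d = [D / (0.146 · 976^0.28 · 11700^0.47 · 1.62^-0.25)]^(1/0.82).
D = 130000 m.
976^0.28 = 6.871
11700^0.47 = 81.67
1.62^-0.25 = 0.8864
Denominator = 0.146 × 6.871 × 81.67 × 0.8864 = 72.62
D / 72.62 = 130000 / 72.62 = 1790
d = 1790^(1/0.82) = 1790^1.2195 = 9265 m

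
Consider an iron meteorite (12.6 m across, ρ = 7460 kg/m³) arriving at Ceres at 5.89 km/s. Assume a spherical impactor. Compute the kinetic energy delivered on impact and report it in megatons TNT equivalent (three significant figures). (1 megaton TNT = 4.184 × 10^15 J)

v = 5890 m/s.
Mass m = (π/6) ρ d³ = (π/6) × 7460 × (12.6)³ = 7.814 × 10^6 kg
E = ½ m v² = 0.5 × 7.814 × 10^6 × (5890)² = 1.355 × 10^14 J
   = 1.355 × 10^14 / 4.184×10^15 = 0.03239 Mt

E ≈ 0.0324 Mt TNT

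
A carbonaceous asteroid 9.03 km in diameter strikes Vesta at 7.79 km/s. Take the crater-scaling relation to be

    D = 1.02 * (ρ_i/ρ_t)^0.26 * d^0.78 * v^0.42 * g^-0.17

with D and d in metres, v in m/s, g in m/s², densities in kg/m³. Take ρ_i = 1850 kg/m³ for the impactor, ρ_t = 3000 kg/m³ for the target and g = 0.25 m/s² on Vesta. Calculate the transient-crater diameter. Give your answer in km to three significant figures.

D ≈ 59.7 km

In SI units: d = 9030 m, v = 7790 m/s.
(ρ_i/ρ_t)^0.26 = (1850/3000)^0.26 = 0.8819
d^0.78 = 9030^0.78 = 1217
v^0.42 = 7790^0.42 = 43.10
g^-0.17 = 0.25^-0.17 = 1.266
D = 1.02 × 0.8819 × 1217 × 43.10 × 1.266 = 59734 m
   = 59.73 km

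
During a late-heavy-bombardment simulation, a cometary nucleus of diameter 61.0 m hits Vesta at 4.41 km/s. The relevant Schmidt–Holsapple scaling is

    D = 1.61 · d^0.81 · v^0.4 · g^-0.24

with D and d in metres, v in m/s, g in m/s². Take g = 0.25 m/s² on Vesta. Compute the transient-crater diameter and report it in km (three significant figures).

In SI units: v = 4410 m/s.
d^0.81 = 61^0.81 = 27.93
v^0.4 = 4410^0.4 = 28.69
g^-0.24 = 0.25^-0.24 = 1.395
D = 1.61 × 27.93 × 28.69 × 1.395 = 1800 m
   = 1.800 km

D ≈ 1.80 km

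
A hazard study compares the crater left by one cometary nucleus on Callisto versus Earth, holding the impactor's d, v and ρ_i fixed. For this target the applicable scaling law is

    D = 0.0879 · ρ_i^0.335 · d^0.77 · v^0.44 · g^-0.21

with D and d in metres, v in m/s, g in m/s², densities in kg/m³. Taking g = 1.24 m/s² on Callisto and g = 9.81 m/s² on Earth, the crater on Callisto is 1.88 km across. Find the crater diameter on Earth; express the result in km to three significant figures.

D ≈ 1.22 km

All impactor-dependent factors cancel in the ratio, leaving D_Earth/D_Callisto = (g_Earth/g_Callisto)^-0.21.
(9.81/1.24)^-0.21 = 7.911^-0.21 = 0.6477
D_Earth = 0.6477 × 1.88 km = 1.22 km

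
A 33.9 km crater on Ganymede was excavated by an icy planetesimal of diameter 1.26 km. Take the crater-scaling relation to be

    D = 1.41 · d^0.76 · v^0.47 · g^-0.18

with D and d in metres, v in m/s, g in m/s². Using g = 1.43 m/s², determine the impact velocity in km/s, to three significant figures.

Rearranging for v: v = [D / (1.41 · 1260^0.76 · 1.43^-0.18)]^(1/0.47).
D = 33900 m.
1260^0.76 = 227.1
1.43^-0.18 = 0.9376
Denominator = 1.41 × 227.1 × 0.9376 = 300.2
D / 300.2 = 33900 / 300.2 = 112.9
v = 112.9^(1/0.47) = 112.9^2.1277 = 23309 m/s

v ≈ 23.3 km/s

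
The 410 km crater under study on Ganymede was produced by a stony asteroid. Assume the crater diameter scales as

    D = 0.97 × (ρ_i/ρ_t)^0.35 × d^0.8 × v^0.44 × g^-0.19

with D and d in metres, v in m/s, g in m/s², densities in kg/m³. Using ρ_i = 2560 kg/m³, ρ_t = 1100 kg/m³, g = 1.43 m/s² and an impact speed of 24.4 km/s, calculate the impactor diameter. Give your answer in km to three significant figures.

d ≈ 31.3 km

Rearranging for d: d = [D / (0.97 · (2560/1100)^0.35 · 24400^0.44 · 1.43^-0.19)]^(1/0.8).
D = 410000 m.
(2560/1100)^0.35 = 1.344
24400^0.44 = 85.20
1.43^-0.19 = 0.9343
Denominator = 0.97 × 1.344 × 85.20 × 0.9343 = 103.8
D / 103.8 = 410000 / 103.8 = 3950
d = 3950^(1/0.8) = 3950^1.25 = 31315 m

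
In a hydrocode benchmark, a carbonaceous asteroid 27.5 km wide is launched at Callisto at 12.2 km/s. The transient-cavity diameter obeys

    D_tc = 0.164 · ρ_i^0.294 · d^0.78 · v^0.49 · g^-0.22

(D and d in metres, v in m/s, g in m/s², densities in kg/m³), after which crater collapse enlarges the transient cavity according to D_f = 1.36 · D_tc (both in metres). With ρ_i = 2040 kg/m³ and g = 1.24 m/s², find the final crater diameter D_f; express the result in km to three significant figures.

In SI: d = 27500 m, v = 12200 m/s.
ρ_i^0.294 = 2040^0.294 = 9.398
d^0.78 = 27500^0.78 = 2902
v^0.49 = 12200^0.49 = 100.5
g^-0.22 = 1.24^-0.22 = 0.9538
D_tc = 0.164 × 9.398 × 2902 × 100.5 × 0.9538 = 4.287 × 10^5 m
D_f = 1.36 × 4.287 × 10^5 = 5.830 × 10^5 m
     = 583.0 km

D_f ≈ 583 km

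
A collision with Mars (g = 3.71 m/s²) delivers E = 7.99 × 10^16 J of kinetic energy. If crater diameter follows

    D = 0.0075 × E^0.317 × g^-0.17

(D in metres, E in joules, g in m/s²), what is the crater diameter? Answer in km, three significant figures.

D ≈ 1.37 km

E^0.317 = (7.99 × 10^16)^0.317 = 2.281 × 10^5
g^-0.17 = 3.71^-0.17 = 0.8002
D = 0.0075 × 2.281 × 10^5 × 0.8002 = 1369 m
   = 1.369 km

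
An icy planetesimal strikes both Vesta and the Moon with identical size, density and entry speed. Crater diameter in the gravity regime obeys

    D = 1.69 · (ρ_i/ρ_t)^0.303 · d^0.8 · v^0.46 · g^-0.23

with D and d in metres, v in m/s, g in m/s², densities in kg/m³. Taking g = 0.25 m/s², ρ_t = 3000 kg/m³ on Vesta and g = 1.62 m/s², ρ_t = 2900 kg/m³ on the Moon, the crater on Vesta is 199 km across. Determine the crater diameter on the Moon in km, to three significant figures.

The impactor-only factors (d, v, ρ_i) cancel in the ratio, leaving D_Moon/D_Vesta = (g_Moon/g_Vesta)^-0.23 · (ρ_t,Vesta/ρ_t,Moon)^0.303.
(1.62/0.25)^-0.23 = 6.480^-0.23 = 0.6506
(3000/2900)^0.303 = 1.034^0.303 = 1.010
Ratio = 0.6506 × 1.010 = 0.6571
D_Moon = 0.6571 × 199 km = 131 km

D ≈ 131 km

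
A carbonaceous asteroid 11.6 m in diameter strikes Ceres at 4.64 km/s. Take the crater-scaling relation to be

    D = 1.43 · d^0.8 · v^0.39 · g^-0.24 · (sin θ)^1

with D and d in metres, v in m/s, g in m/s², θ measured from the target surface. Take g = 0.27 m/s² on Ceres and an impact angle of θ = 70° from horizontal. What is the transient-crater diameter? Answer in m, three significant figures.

D ≈ 352 m

In SI units: v = 4640 m/s.
d^0.8 = 11.6^0.8 = 7.105
v^0.39 = 4640^0.39 = 26.91
g^-0.24 = 0.27^-0.24 = 1.369
(sin 70°)^1 = 0.9397^1 = 0.9397
D = 1.43 × 7.105 × 26.91 × 1.369 × 0.9397 = 351.7 m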